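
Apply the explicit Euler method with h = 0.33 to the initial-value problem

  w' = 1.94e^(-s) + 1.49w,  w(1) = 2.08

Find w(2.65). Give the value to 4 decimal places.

17.5553

Euler: w_{n+1} = w_n + h·f(s_n, w_n).
s=1.000000, w=2.080000: f=3.812886 → w ← 2.080000 + 0.33·3.812886 = 3.338252
s=1.330000, w=3.338252: f=5.487082 → w ← 3.338252 + 0.33·5.487082 = 5.148989
s=1.660000, w=5.148989: f=8.040864 → w ← 5.148989 + 0.33·8.040864 = 7.802475
s=1.990000, w=7.802475: f=11.890876 → w ← 7.802475 + 0.33·11.890876 = 11.726464
s=2.320000, w=11.726464: f=17.663082 → w ← 11.726464 + 0.33·17.663082 = 17.555281
w(2.65) ≈ 17.5553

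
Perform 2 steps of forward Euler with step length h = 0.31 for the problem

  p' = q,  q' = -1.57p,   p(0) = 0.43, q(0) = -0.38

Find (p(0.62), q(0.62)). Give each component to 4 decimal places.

Euler on (p,q): p_{n+1} = p_n + h·p', q_{n+1} = q_n + h·q'.
0.000000: (0.430000, -0.380000); f=(-0.380000, -0.675100) → (0.312200, -0.589281)
0.310000: (0.312200, -0.589281); f=(-0.589281, -0.490154) → (0.129523, -0.741229)
(p(0.62), q(0.62)) ≈ (0.1295, -0.7412)

0.1295, -0.7412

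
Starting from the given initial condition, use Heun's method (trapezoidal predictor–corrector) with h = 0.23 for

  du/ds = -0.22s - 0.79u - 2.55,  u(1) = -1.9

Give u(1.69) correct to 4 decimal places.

-2.6165

Heun: k1 = f(s_n, u_n); k2 = f(s_n + h, u_n + h·k1); u_{n+1} = u_n + (h/2)·(k1 + k2).
s=1.000000, u=-1.900000:
  k1 = f(1.000000, -1.900000) = -1.269000
  k2 = f(1.230000, -2.191870) = -1.089023
  u ← -1.900000 + (0.23/2)·(-1.269000 + (-1.089023)) = -2.171173
s=1.230000, u=-2.171173:
  k1 = f(1.230000, -2.171173) = -1.105374
  k2 = f(1.460000, -2.425409) = -0.955127
  u ← -2.171173 + (0.23/2)·(-1.105374 + (-0.955127)) = -2.408130
s=1.460000, u=-2.408130:
  k1 = f(1.460000, -2.408130) = -0.968777
  k2 = f(1.690000, -2.630949) = -0.843350
  u ← -2.408130 + (0.23/2)·(-0.968777 + (-0.843350)) = -2.616525
u(1.69) ≈ -2.6165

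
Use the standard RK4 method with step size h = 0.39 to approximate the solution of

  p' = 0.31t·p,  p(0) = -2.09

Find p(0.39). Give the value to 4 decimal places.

RK4: k1 = f(t_n, p_n); k2 = f(t_n + h/2, p_n + (h/2)·k1); k3 = f(t_n + h/2, p_n + (h/2)·k2); k4 = f(t_n + h, p_n + h·k3); p_{n+1} = p_n + (h/6)·(k1 + 2k2 + 2k3 + k4).
t=0.000000, p=-2.090000:
  k1 = f(0.000000, -2.090000) = 0.000000
  k2 = f(0.195000, -2.090000) = -0.126340
  k3 = f(0.195000, -2.114636) = -0.127830
  k4 = f(0.390000, -2.139854) = -0.258708
  p ← -2.090000 + (0.39/6)·(k1 + 2k2 + 2k3 + k4) = -2.139858
p(0.39) ≈ -2.1399

-2.1399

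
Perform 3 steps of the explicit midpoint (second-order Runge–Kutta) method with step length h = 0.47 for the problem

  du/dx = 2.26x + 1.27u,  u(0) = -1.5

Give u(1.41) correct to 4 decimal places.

Midpoint: k1 = f(x_n, u_n); k2 = f(x_n + h/2, u_n + (h/2)·k1); u_{n+1} = u_n + h·k2.
x=0.000000, u=-1.500000:
  k1 = f(0.000000, -1.500000) = -1.905000
  k2 = f(0.235000, -1.947675) = -1.942447
  u ← -1.500000 + 0.47·(-1.942447) = -2.412950
x=0.470000, u=-2.412950:
  k1 = f(0.470000, -2.412950) = -2.002247
  k2 = f(0.705000, -2.883478) = -2.068717
  u ← -2.412950 + 0.47·(-2.068717) = -3.385247
x=0.940000, u=-3.385247:
  k1 = f(0.940000, -3.385247) = -2.174864
  k2 = f(1.175000, -3.896340) = -2.292852
  u ← -3.385247 + 0.47·(-2.292852) = -4.462888
u(1.41) ≈ -4.4629

-4.4629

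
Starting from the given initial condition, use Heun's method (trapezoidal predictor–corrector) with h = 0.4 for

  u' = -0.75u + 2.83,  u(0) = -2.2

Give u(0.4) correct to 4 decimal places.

-0.6768

Heun: k1 = f(t_n, u_n); k2 = f(t_n + h, u_n + h·k1); u_{n+1} = u_n + (h/2)·(k1 + k2).
t=0.000000, u=-2.200000:
  k1 = f(0.000000, -2.200000) = 4.480000
  k2 = f(0.400000, -0.408000) = 3.136000
  u ← -2.200000 + (0.4/2)·(4.480000 + 3.136000) = -0.676800
u(0.4) ≈ -0.6768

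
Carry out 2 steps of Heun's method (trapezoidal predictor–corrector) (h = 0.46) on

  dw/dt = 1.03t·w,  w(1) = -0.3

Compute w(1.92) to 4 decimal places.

-1.1084

Heun: k1 = f(t_n, w_n); k2 = f(t_n + h, w_n + h·k1); w_{n+1} = w_n + (h/2)·(k1 + k2).
t=1.000000, w=-0.300000:
  k1 = f(1.000000, -0.300000) = -0.309000
  k2 = f(1.460000, -0.442140) = -0.664890
  w ← -0.300000 + (0.46/2)·(-0.309000 + (-0.664890)) = -0.523995
t=1.460000, w=-0.523995:
  k1 = f(1.460000, -0.523995) = -0.787983
  k2 = f(1.920000, -0.886467) = -1.753077
  w ← -0.523995 + (0.46/2)·(-0.787983 + (-1.753077)) = -1.108439
w(1.92) ≈ -1.1084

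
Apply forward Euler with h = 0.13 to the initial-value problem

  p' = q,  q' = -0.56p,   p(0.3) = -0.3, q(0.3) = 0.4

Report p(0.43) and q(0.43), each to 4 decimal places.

-0.2480, 0.4218

Euler on (p,q): p_{n+1} = p_n + h·p', q_{n+1} = q_n + h·q'.
0.300000: (-0.300000, 0.400000); f=(0.400000, 0.168000) → (-0.248000, 0.421840)
(p(0.43), q(0.43)) ≈ (-0.2480, 0.4218)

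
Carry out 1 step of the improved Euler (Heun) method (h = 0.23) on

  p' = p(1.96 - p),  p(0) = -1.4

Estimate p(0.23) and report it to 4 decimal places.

-3.2088

Heun: k1 = f(x_n, p_n); k2 = f(x_n + h, p_n + h·k1); p_{n+1} = p_n + (h/2)·(k1 + k2).
x=0.000000, p=-1.400000:
  k1 = f(0.000000, -1.400000) = -4.704000
  k2 = f(0.230000, -2.481920) = -11.024490
  p ← -1.400000 + (0.23/2)·(-4.704000 + (-11.024490)) = -3.208776
p(0.23) ≈ -3.2088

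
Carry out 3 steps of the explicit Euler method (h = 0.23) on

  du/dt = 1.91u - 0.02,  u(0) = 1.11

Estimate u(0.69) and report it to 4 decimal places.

3.2889

Euler: u_{n+1} = u_n + h·f(t_n, u_n).
t=0.000000, u=1.110000: f=2.100100 → u ← 1.110000 + 0.23·2.100100 = 1.593023
t=0.230000, u=1.593023: f=3.022674 → u ← 1.593023 + 0.23·3.022674 = 2.288238
t=0.460000, u=2.288238: f=4.350535 → u ← 2.288238 + 0.23·4.350535 = 3.288861
u(0.69) ≈ 3.2889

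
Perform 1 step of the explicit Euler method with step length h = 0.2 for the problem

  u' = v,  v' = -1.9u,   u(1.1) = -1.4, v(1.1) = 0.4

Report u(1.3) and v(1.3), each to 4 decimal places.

Euler on (u,v): u_{n+1} = u_n + h·u', v_{n+1} = v_n + h·v'.
1.100000: (-1.400000, 0.400000); f=(0.400000, 2.660000) → (-1.320000, 0.932000)
(u(1.3), v(1.3)) ≈ (-1.3200, 0.9320)

-1.3200, 0.9320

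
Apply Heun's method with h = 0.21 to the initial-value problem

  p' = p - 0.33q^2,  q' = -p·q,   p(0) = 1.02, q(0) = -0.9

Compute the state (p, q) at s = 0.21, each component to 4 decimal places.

1.2054, -0.7161

Heun on (p,q): k1 = f(s_n, state_n); k2 = f(s_n + h, state_n + h·k1); state_{n+1} = state_n + (h/2)·(k1 + k2).
0.000000: (1.020000, -0.900000)
  k1 = (0.752700, 0.918000)
  predictor → (1.178067, -0.707220)
  k2 = (1.013014, 0.833153)
  → (1.205400, -0.716129)
(p(0.21), q(0.21)) ≈ (1.2054, -0.7161)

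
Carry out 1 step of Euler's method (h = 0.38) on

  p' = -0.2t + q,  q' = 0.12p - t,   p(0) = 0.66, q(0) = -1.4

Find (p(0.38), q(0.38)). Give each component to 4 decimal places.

Euler on (p,q): p_{n+1} = p_n + h·p', q_{n+1} = q_n + h·q'.
0.000000: (0.660000, -1.400000); f=(-1.400000, 0.079200) → (0.128000, -1.369904)
(p(0.38), q(0.38)) ≈ (0.1280, -1.3699)

0.1280, -1.3699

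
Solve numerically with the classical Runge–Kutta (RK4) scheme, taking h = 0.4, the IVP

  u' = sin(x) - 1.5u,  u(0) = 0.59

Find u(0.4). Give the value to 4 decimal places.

0.3896

RK4: k1 = f(x_n, u_n); k2 = f(x_n + h/2, u_n + (h/2)·k1); k3 = f(x_n + h/2, u_n + (h/2)·k2); k4 = f(x_n + h, u_n + h·k3); u_{n+1} = u_n + (h/6)·(k1 + 2k2 + 2k3 + k4).
x=0.000000, u=0.590000:
  k1 = f(0.000000, 0.590000) = -0.885000
  k2 = f(0.200000, 0.413000) = -0.420831
  k3 = f(0.200000, 0.505834) = -0.560081
  k4 = f(0.400000, 0.365967) = -0.159533
  u ← 0.590000 + (0.4/6)·(k1 + 2k2 + 2k3 + k4) = 0.389576
u(0.4) ≈ 0.3896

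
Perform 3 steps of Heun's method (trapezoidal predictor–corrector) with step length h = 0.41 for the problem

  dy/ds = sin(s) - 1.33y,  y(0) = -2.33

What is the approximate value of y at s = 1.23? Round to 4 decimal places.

-0.1079

Heun: k1 = f(s_n, y_n); k2 = f(s_n + h, y_n + h·k1); y_{n+1} = y_n + (h/2)·(k1 + k2).
s=0.000000, y=-2.330000:
  k1 = f(0.000000, -2.330000) = 3.098900
  k2 = f(0.410000, -1.059451) = 1.807679
  y ← -2.330000 + (0.41/2)·(3.098900 + 1.807679) = -1.324151
s=0.410000, y=-1.324151:
  k1 = f(0.410000, -1.324151) = 2.159731
  k2 = f(0.820000, -0.438662) = 1.314566
  y ← -1.324151 + (0.41/2)·(2.159731 + 1.314566) = -0.611920
s=0.820000, y=-0.611920:
  k1 = f(0.820000, -0.611920) = 1.545000
  k2 = f(1.230000, 0.021530) = 0.913855
  y ← -0.611920 + (0.41/2)·(1.545000 + 0.913855) = -0.107855
y(1.23) ≈ -0.1079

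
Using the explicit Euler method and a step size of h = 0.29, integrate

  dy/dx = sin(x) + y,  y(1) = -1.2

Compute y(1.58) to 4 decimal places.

Euler: y_{n+1} = y_n + h·f(x_n, y_n).
x=1.000000, y=-1.200000: f=-0.358529 → y ← -1.200000 + 0.29·(-0.358529) = -1.303973
x=1.290000, y=-1.303973: f=-0.343138 → y ← -1.303973 + 0.29·(-0.343138) = -1.403484
y(1.58) ≈ -1.4035

-1.4035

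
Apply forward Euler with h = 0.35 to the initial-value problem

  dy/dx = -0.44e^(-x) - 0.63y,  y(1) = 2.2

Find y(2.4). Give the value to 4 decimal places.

Euler: y_{n+1} = y_n + h·f(x_n, y_n).
x=1.000000, y=2.200000: f=-1.547867 → y ← 2.200000 + 0.35·(-1.547867) = 1.658247
x=1.350000, y=1.658247: f=-1.158761 → y ← 1.658247 + 0.35·(-1.158761) = 1.252680
x=1.700000, y=1.252680: f=-0.869569 → y ← 1.252680 + 0.35·(-0.869569) = 0.948331
x=2.050000, y=0.948331: f=-0.654092 → y ← 0.948331 + 0.35·(-0.654092) = 0.719399
y(2.4) ≈ 0.7194

0.7194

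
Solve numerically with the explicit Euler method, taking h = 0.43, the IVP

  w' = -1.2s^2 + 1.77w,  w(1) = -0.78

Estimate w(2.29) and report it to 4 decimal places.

-9.5041

Euler: w_{n+1} = w_n + h·f(s_n, w_n).
s=1.000000, w=-0.780000: f=-2.580600 → w ← -0.780000 + 0.43·(-2.580600) = -1.889658
s=1.430000, w=-1.889658: f=-5.798575 → w ← -1.889658 + 0.43·(-5.798575) = -4.383045
s=1.860000, w=-4.383045: f=-11.909510 → w ← -4.383045 + 0.43·(-11.909510) = -9.504134
w(2.29) ≈ -9.5041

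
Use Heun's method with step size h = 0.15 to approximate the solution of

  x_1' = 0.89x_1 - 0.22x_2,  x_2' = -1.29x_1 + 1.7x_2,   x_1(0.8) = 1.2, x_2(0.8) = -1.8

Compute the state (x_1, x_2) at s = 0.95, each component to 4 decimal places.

1.4457, -2.6006

Heun on (x_1,x_2): k1 = f(s_n, state_n); k2 = f(s_n + h, state_n + h·k1); state_{n+1} = state_n + (h/2)·(k1 + k2).
0.800000: (1.200000, -1.800000)
  k1 = (1.464000, -4.608000)
  predictor → (1.419600, -2.491200)
  k2 = (1.811508, -6.066324)
  → (1.445663, -2.600574)
(x_1(0.95), x_2(0.95)) ≈ (1.4457, -2.6006)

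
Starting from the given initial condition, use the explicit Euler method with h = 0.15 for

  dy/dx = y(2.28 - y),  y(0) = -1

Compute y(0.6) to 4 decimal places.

-7.6509

Euler: y_{n+1} = y_n + h·f(x_n, y_n).
x=0.000000, y=-1.000000: f=-3.280000 → y ← -1.000000 + 0.15·(-3.280000) = -1.492000
x=0.150000, y=-1.492000: f=-5.627824 → y ← -1.492000 + 0.15·(-5.627824) = -2.336174
x=0.300000, y=-2.336174: f=-10.784183 → y ← -2.336174 + 0.15·(-10.784183) = -3.953801
x=0.450000, y=-3.953801: f=-24.647209 → y ← -3.953801 + 0.15·(-24.647209) = -7.650882
y(0.6) ≈ -7.6509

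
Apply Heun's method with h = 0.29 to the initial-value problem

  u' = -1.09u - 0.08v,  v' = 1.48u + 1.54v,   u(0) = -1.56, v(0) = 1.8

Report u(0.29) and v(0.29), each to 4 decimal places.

Heun on (u,v): k1 = f(t_n, state_n); k2 = f(t_n + h, state_n + h·k1); state_{n+1} = state_n + (h/2)·(k1 + k2).
0.000000: (-1.560000, 1.800000)
  k1 = (1.556400, 0.463200)
  predictor → (-1.108644, 1.934328)
  k2 = (1.053676, 1.338072)
  → (-1.181539, 2.061184)
(u(0.29), v(0.29)) ≈ (-1.1815, 2.0612)

-1.1815, 2.0612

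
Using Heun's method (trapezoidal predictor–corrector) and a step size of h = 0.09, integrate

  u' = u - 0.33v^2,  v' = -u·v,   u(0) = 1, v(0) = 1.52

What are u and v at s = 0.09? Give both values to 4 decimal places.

Heun on (u,v): k1 = f(s_n, state_n); k2 = f(s_n + h, state_n + h·k1); state_{n+1} = state_n + (h/2)·(k1 + k2).
0.000000: (1.000000, 1.520000)
  k1 = (0.237568, -1.520000)
  predictor → (1.021381, 1.383200)
  k2 = (0.390011, -1.412774)
  → (1.028241, 1.388025)
(u(0.09), v(0.09)) ≈ (1.0282, 1.3880)

1.0282, 1.3880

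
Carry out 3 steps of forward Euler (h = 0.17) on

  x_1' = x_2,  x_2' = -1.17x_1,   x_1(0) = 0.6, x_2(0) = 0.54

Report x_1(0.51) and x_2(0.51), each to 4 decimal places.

0.8114, 0.1312

Euler on (x_1,x_2): x_1_{n+1} = x_1_n + h·x_1', x_2_{n+1} = x_2_n + h·x_2'.
0.000000: (0.600000, 0.540000); f=(0.540000, -0.702000) → (0.691800, 0.420660)
0.170000: (0.691800, 0.420660); f=(0.420660, -0.809406) → (0.763312, 0.283061)
0.340000: (0.763312, 0.283061); f=(0.283061, -0.893075) → (0.811433, 0.131238)
(x_1(0.51), x_2(0.51)) ≈ (0.8114, 0.1312)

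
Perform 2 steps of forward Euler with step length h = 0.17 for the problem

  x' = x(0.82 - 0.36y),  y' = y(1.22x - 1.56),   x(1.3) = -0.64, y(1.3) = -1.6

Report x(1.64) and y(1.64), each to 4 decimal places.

-0.9490, -0.5496

Euler on (x,y): x_{n+1} = x_n + h·x', y_{n+1} = y_n + h·y'.
1.300000: (-0.640000, -1.600000); f=(-0.893440, 3.745280) → (-0.791885, -0.963302)
1.470000: (-0.791885, -0.963302); f=(-0.923962, 2.433398) → (-0.948958, -0.549625)
(x(1.64), y(1.64)) ≈ (-0.9490, -0.5496)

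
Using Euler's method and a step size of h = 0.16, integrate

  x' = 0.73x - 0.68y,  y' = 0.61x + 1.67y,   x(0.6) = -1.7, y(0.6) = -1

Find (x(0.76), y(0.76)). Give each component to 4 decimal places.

Euler on (x,y): x_{n+1} = x_n + h·x', y_{n+1} = y_n + h·y'.
0.600000: (-1.700000, -1.000000); f=(-0.561000, -2.707000) → (-1.789760, -1.433120)
(x(0.76), y(0.76)) ≈ (-1.7898, -1.4331)

-1.7898, -1.4331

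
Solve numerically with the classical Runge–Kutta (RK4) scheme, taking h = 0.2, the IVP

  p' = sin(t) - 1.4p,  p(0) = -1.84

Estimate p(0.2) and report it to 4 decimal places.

-1.3725

RK4: k1 = f(t_n, p_n); k2 = f(t_n + h/2, p_n + (h/2)·k1); k3 = f(t_n + h/2, p_n + (h/2)·k2); k4 = f(t_n + h, p_n + h·k3); p_{n+1} = p_n + (h/6)·(k1 + 2k2 + 2k3 + k4).
t=0.000000, p=-1.840000:
  k1 = f(0.000000, -1.840000) = 2.576000
  k2 = f(0.100000, -1.582400) = 2.315193
  k3 = f(0.100000, -1.608481) = 2.351706
  k4 = f(0.200000, -1.369659) = 2.116192
  p ← -1.840000 + (0.2/6)·(k1 + 2k2 + 2k3 + k4) = -1.372467
p(0.2) ≈ -1.3725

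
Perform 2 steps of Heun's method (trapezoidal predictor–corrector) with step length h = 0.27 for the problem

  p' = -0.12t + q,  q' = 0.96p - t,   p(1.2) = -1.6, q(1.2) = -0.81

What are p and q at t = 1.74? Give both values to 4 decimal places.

-2.5729, -2.6232

Heun on (p,q): k1 = f(t_n, state_n); k2 = f(t_n + h, state_n + h·k1); state_{n+1} = state_n + (h/2)·(k1 + k2).
1.200000: (-1.600000, -0.810000)
  k1 = (-0.954000, -2.736000)
  predictor → (-1.857580, -1.548720)
  k2 = (-1.725120, -3.253277)
  → (-1.961681, -1.618552)
1.470000: (-1.961681, -1.618552)
  k1 = (-1.794952, -3.353214)
  predictor → (-2.446318, -2.523920)
  k2 = (-2.732720, -4.088466)
  → (-2.572917, -2.623179)
(p(1.74), q(1.74)) ≈ (-2.5729, -2.6232)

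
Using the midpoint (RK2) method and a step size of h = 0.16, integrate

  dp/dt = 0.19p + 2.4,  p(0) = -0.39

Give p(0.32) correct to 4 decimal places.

0.3773

Midpoint: k1 = f(t_n, p_n); k2 = f(t_n + h/2, p_n + (h/2)·k1); p_{n+1} = p_n + h·k2.
t=0.000000, p=-0.390000:
  k1 = f(0.000000, -0.390000) = 2.325900
  k2 = f(0.080000, -0.203928) = 2.361254
  p ← -0.390000 + 0.16·2.361254 = -0.012199
t=0.160000, p=-0.012199:
  k1 = f(0.160000, -0.012199) = 2.397682
  k2 = f(0.240000, 0.179615) = 2.434127
  p ← -0.012199 + 0.16·2.434127 = 0.377261
p(0.32) ≈ 0.3773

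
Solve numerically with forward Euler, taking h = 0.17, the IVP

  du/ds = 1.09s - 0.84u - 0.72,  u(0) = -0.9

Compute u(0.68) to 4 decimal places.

Euler: u_{n+1} = u_n + h·f(s_n, u_n).
s=0.000000, u=-0.900000: f=0.036000 → u ← -0.900000 + 0.17·0.036000 = -0.893880
s=0.170000, u=-0.893880: f=0.216159 → u ← -0.893880 + 0.17·0.216159 = -0.857133
s=0.340000, u=-0.857133: f=0.370592 → u ← -0.857133 + 0.17·0.370592 = -0.794132
s=0.510000, u=-0.794132: f=0.502971 → u ← -0.794132 + 0.17·0.502971 = -0.708627
u(0.68) ≈ -0.7086

-0.7086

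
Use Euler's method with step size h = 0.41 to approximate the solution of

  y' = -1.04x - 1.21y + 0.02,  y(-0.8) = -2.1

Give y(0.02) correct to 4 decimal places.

-0.1827

Euler: y_{n+1} = y_n + h·f(x_n, y_n).
x=-0.800000, y=-2.100000: f=3.393000 → y ← -2.100000 + 0.41·3.393000 = -0.708870
x=-0.390000, y=-0.708870: f=1.283333 → y ← -0.708870 + 0.41·1.283333 = -0.182704
y(0.02) ≈ -0.1827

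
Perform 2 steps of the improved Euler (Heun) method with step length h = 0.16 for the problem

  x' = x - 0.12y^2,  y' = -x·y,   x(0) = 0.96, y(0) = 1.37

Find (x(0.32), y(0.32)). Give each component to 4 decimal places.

Heun on (x,y): k1 = f(t_n, state_n); k2 = f(t_n + h, state_n + h·k1); state_{n+1} = state_n + (h/2)·(k1 + k2).
0.000000: (0.960000, 1.370000)
  k1 = (0.734772, -1.315200)
  predictor → (1.077564, 1.159568)
  k2 = (0.916212, -1.249508)
  → (1.092079, 1.164823)
0.160000: (1.092079, 1.164823)
  k1 = (0.929261, -1.272079)
  predictor → (1.240760, 0.961291)
  k2 = (1.129871, -1.192732)
  → (1.256809, 0.967639)
(x(0.32), y(0.32)) ≈ (1.2568, 0.9676)

1.2568, 0.9676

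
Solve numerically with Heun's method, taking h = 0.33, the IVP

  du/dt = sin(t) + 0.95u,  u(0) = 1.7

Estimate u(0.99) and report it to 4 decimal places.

4.9049

Heun: k1 = f(t_n, u_n); k2 = f(t_n + h, u_n + h·k1); u_{n+1} = u_n + (h/2)·(k1 + k2).
t=0.000000, u=1.700000:
  k1 = f(0.000000, 1.700000) = 1.615000
  k2 = f(0.330000, 2.232950) = 2.445346
  u ← 1.700000 + (0.33/2)·(1.615000 + 2.445346) = 2.369957
t=0.330000, u=2.369957:
  k1 = f(0.330000, 2.369957) = 2.575502
  k2 = f(0.660000, 3.219873) = 3.671996
  u ← 2.369957 + (0.33/2)·(2.575502 + 3.671996) = 3.400794
t=0.660000, u=3.400794:
  k1 = f(0.660000, 3.400794) = 3.843871
  k2 = f(0.990000, 4.669272) = 5.271834
  u ← 3.400794 + (0.33/2)·(3.843871 + 5.271834) = 4.904886
u(0.99) ≈ 4.9049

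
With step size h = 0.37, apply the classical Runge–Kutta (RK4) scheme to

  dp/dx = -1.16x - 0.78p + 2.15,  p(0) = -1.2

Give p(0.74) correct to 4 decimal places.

RK4: k1 = f(x_n, p_n); k2 = f(x_n + h/2, p_n + (h/2)·k1); k3 = f(x_n + h/2, p_n + (h/2)·k2); k4 = f(x_n + h, p_n + h·k3); p_{n+1} = p_n + (h/6)·(k1 + 2k2 + 2k3 + k4).
x=0.000000, p=-1.200000:
  k1 = f(0.000000, -1.200000) = 3.086000
  k2 = f(0.185000, -0.629090) = 2.426090
  k3 = f(0.185000, -0.751173) = 2.521315
  k4 = f(0.370000, -0.267113) = 1.929148
  p ← -1.200000 + (0.37/6)·(k1 + 2k2 + 2k3 + k4) = -0.280553
x=0.370000, p=-0.280553:
  k1 = f(0.370000, -0.280553) = 1.939631
  k2 = f(0.555000, 0.078279) = 1.445142
  k3 = f(0.555000, -0.013201) = 1.516497
  k4 = f(0.740000, 0.280551) = 1.072770
  p ← -0.280553 + (0.37/6)·(k1 + 2k2 + 2k3 + k4) = 0.270481
p(0.74) ≈ 0.2705

0.2705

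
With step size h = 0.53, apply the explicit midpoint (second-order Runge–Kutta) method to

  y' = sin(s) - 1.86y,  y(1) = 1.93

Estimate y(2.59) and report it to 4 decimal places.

0.5964

Midpoint: k1 = f(s_n, y_n); k2 = f(s_n + h/2, y_n + (h/2)·k1); y_{n+1} = y_n + h·k2.
s=1.000000, y=1.930000:
  k1 = f(1.000000, 1.930000) = -2.748329
  k2 = f(1.265000, 1.201693) = -1.281541
  y ← 1.930000 + 0.53·(-1.281541) = 1.250783
s=1.530000, y=1.250783:
  k1 = f(1.530000, 1.250783) = -1.327289
  k2 = f(1.795000, 0.899052) = -0.697265
  y ← 1.250783 + 0.53·(-0.697265) = 0.881233
s=2.060000, y=0.881233:
  k1 = f(2.060000, 0.881233) = -0.756386
  k2 = f(2.325000, 0.680791) = -0.537454
  y ← 0.881233 + 0.53·(-0.537454) = 0.596383
y(2.59) ≈ 0.5964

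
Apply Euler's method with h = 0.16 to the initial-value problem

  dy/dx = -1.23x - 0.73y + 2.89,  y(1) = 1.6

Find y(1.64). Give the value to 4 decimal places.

Euler: y_{n+1} = y_n + h·f(x_n, y_n).
x=1.000000, y=1.600000: f=0.492000 → y ← 1.600000 + 0.16·0.492000 = 1.678720
x=1.160000, y=1.678720: f=0.237734 → y ← 1.678720 + 0.16·0.237734 = 1.716758
x=1.320000, y=1.716758: f=0.013167 → y ← 1.716758 + 0.16·0.013167 = 1.718864
x=1.480000, y=1.718864: f=-0.185171 → y ← 1.718864 + 0.16·(-0.185171) = 1.689237
y(1.64) ≈ 1.6892

1.6892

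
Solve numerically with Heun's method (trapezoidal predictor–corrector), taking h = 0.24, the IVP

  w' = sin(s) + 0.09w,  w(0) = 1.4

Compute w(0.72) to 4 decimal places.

Heun: k1 = f(s_n, w_n); k2 = f(s_n + h, w_n + h·k1); w_{n+1} = w_n + (h/2)·(k1 + k2).
s=0.000000, w=1.400000:
  k1 = f(0.000000, 1.400000) = 0.126000
  k2 = f(0.240000, 1.430240) = 0.366424
  w ← 1.400000 + (0.24/2)·(0.126000 + 0.366424) = 1.459091
s=0.240000, w=1.459091:
  k1 = f(0.240000, 1.459091) = 0.369021
  k2 = f(0.480000, 1.547656) = 0.601068
  w ← 1.459091 + (0.24/2)·(0.369021 + 0.601068) = 1.575502
s=0.480000, w=1.575502:
  k1 = f(0.480000, 1.575502) = 0.603574
  k2 = f(0.720000, 1.720359) = 0.814217
  w ← 1.575502 + (0.24/2)·(0.603574 + 0.814217) = 1.745637
w(0.72) ≈ 1.7456

1.7456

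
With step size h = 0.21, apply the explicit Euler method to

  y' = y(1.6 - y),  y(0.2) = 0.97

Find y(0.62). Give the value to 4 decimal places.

1.2140

Euler: y_{n+1} = y_n + h·f(x_n, y_n).
x=0.200000, y=0.970000: f=0.611100 → y ← 0.970000 + 0.21·0.611100 = 1.098331
x=0.410000, y=1.098331: f=0.550999 → y ← 1.098331 + 0.21·0.550999 = 1.214041
y(0.62) ≈ 1.2140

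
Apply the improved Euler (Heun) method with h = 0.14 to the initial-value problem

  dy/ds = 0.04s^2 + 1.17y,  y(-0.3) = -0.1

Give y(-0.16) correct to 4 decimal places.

Heun: k1 = f(s_n, y_n); k2 = f(s_n + h, y_n + h·k1); y_{n+1} = y_n + (h/2)·(k1 + k2).
s=-0.300000, y=-0.100000:
  k1 = f(-0.300000, -0.100000) = -0.113400
  k2 = f(-0.160000, -0.115876) = -0.134551
  y ← -0.100000 + (0.14/2)·(-0.113400 + (-0.134551)) = -0.117357
y(-0.16) ≈ -0.1174

-0.1174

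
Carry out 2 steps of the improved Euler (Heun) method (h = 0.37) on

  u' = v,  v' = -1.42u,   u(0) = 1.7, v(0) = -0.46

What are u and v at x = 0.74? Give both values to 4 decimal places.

Heun on (u,v): k1 = f(x_n, state_n); k2 = f(x_n + h, state_n + h·k1); state_{n+1} = state_n + (h/2)·(k1 + k2).
0.000000: (1.700000, -0.460000)
  k1 = (-0.460000, -2.414000)
  predictor → (1.529800, -1.353180)
  k2 = (-1.353180, -2.172316)
  → (1.364562, -1.308468)
0.370000: (1.364562, -1.308468)
  k1 = (-1.308468, -1.937678)
  predictor → (0.880428, -2.025409)
  k2 = (-2.025409, -1.250208)
  → (0.747794, -1.898227)
(u(0.74), v(0.74)) ≈ (0.7478, -1.8982)

0.7478, -1.8982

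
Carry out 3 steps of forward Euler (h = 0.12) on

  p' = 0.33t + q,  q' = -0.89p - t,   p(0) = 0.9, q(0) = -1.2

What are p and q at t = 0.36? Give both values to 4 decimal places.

Euler on (p,q): p_{n+1} = p_n + h·p', q_{n+1} = q_n + h·q'.
0.000000: (0.900000, -1.200000); f=(-1.200000, -0.801000) → (0.756000, -1.296120)
0.120000: (0.756000, -1.296120); f=(-1.256520, -0.792840) → (0.605218, -1.391261)
0.240000: (0.605218, -1.391261); f=(-1.312061, -0.778644) → (0.447770, -1.484698)
(p(0.36), q(0.36)) ≈ (0.4478, -1.4847)

0.4478, -1.4847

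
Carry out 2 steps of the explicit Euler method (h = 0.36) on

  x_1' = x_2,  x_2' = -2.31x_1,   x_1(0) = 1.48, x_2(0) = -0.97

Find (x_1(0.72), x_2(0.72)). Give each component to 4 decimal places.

Euler on (x_1,x_2): x_1_{n+1} = x_1_n + h·x_1', x_2_{n+1} = x_2_n + h·x_2'.
0.000000: (1.480000, -0.970000); f=(-0.970000, -3.418800) → (1.130800, -2.200768)
0.360000: (1.130800, -2.200768); f=(-2.200768, -2.612148) → (0.338524, -3.141141)
(x_1(0.72), x_2(0.72)) ≈ (0.3385, -3.1411)

0.3385, -3.1411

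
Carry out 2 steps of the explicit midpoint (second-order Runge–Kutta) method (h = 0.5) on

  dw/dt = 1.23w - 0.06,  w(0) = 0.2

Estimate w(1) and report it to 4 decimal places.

Midpoint: k1 = f(t_n, w_n); k2 = f(t_n + h/2, w_n + (h/2)·k1); w_{n+1} = w_n + h·k2.
t=0.000000, w=0.200000:
  k1 = f(0.000000, 0.200000) = 0.186000
  k2 = f(0.250000, 0.246500) = 0.243195
  w ← 0.200000 + 0.5·0.243195 = 0.321597
t=0.500000, w=0.321597:
  k1 = f(0.500000, 0.321597) = 0.335565
  k2 = f(0.750000, 0.405489) = 0.438751
  w ← 0.321597 + 0.5·0.438751 = 0.540973
w(1) ≈ 0.5410

0.5410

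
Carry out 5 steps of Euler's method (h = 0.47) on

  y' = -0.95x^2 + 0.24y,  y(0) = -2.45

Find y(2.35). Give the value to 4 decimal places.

-7.3711

Euler: y_{n+1} = y_n + h·f(x_n, y_n).
x=0.000000, y=-2.450000: f=-0.588000 → y ← -2.450000 + 0.47·(-0.588000) = -2.726360
x=0.470000, y=-2.726360: f=-0.864181 → y ← -2.726360 + 0.47·(-0.864181) = -3.132525
x=0.940000, y=-3.132525: f=-1.591226 → y ← -3.132525 + 0.47·(-1.591226) = -3.880402
x=1.410000, y=-3.880402: f=-2.819991 → y ← -3.880402 + 0.47·(-2.819991) = -5.205797
x=1.880000, y=-5.205797: f=-4.607071 → y ← -5.205797 + 0.47·(-4.607071) = -7.371121
y(2.35) ≈ -7.3711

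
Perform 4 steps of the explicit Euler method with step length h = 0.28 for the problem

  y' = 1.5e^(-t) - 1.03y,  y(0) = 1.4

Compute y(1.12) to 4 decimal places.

1.0231

Euler: y_{n+1} = y_n + h·f(t_n, y_n).
t=0.000000, y=1.400000: f=0.058000 → y ← 1.400000 + 0.28·0.058000 = 1.416240
t=0.280000, y=1.416240: f=-0.325052 → y ← 1.416240 + 0.28·(-0.325052) = 1.325226
t=0.560000, y=1.325226: f=-0.508169 → y ← 1.325226 + 0.28·(-0.508169) = 1.182938
t=0.840000, y=1.182938: f=-0.570861 → y ← 1.182938 + 0.28·(-0.570861) = 1.023097
y(1.12) ≈ 1.0231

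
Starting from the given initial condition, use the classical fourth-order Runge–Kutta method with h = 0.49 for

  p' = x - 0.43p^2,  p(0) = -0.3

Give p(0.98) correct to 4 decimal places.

0.1619

RK4: k1 = f(x_n, p_n); k2 = f(x_n + h/2, p_n + (h/2)·k1); k3 = f(x_n + h/2, p_n + (h/2)·k2); k4 = f(x_n + h, p_n + h·k3); p_{n+1} = p_n + (h/6)·(k1 + 2k2 + 2k3 + k4).
x=0.000000, p=-0.300000:
  k1 = f(0.000000, -0.300000) = -0.038700
  k2 = f(0.245000, -0.309481) = 0.203815
  k3 = f(0.245000, -0.250065) = 0.218111
  k4 = f(0.490000, -0.193126) = 0.473962
  p ← -0.300000 + (0.49/6)·(k1 + 2k2 + 2k3 + k4) = -0.195539
x=0.490000, p=-0.195539:
  k1 = f(0.490000, -0.195539) = 0.473559
  k2 = f(0.735000, -0.079517) = 0.732281
  k3 = f(0.735000, -0.016130) = 0.734888
  k4 = f(0.980000, 0.164556) = 0.968356
  p ← -0.195539 + (0.49/6)·(k1 + 2k2 + 2k3 + k4) = 0.161855
p(0.98) ≈ 0.1619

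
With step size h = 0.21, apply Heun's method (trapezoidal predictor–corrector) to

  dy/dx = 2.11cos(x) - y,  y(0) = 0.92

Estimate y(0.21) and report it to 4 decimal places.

Heun: k1 = f(x_n, y_n); k2 = f(x_n + h, y_n + h·k1); y_{n+1} = y_n + (h/2)·(k1 + k2).
x=0.000000, y=0.920000:
  k1 = f(0.000000, 0.920000) = 1.190000
  k2 = f(0.210000, 1.169900) = 0.893745
  y ← 0.920000 + (0.21/2)·(1.190000 + 0.893745) = 1.138793
y(0.21) ≈ 1.1388

1.1388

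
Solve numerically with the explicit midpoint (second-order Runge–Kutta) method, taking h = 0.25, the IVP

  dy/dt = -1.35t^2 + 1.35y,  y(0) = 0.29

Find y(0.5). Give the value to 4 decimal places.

Midpoint: k1 = f(t_n, y_n); k2 = f(t_n + h/2, y_n + (h/2)·k1); y_{n+1} = y_n + h·k2.
t=0.000000, y=0.290000:
  k1 = f(0.000000, 0.290000) = 0.391500
  k2 = f(0.125000, 0.338938) = 0.436472
  y ← 0.290000 + 0.25·0.436472 = 0.399118
t=0.250000, y=0.399118:
  k1 = f(0.250000, 0.399118) = 0.454434
  k2 = f(0.375000, 0.455922) = 0.425651
  y ← 0.399118 + 0.25·0.425651 = 0.505531
y(0.5) ≈ 0.5055

0.5055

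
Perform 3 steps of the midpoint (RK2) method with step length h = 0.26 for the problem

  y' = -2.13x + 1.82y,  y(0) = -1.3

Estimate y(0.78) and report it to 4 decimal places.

-6.1834

Midpoint: k1 = f(x_n, y_n); k2 = f(x_n + h/2, y_n + (h/2)·k1); y_{n+1} = y_n + h·k2.
x=0.000000, y=-1.300000:
  k1 = f(0.000000, -1.300000) = -2.366000
  k2 = f(0.130000, -1.607580) = -3.202696
  y ← -1.300000 + 0.26·(-3.202696) = -2.132701
x=0.260000, y=-2.132701:
  k1 = f(0.260000, -2.132701) = -4.435316
  k2 = f(0.390000, -2.709292) = -5.761611
  y ← -2.132701 + 0.26·(-5.761611) = -3.630720
x=0.520000, y=-3.630720:
  k1 = f(0.520000, -3.630720) = -7.715510
  k2 = f(0.650000, -4.633736) = -9.817900
  y ← -3.630720 + 0.26·(-9.817900) = -6.183374
y(0.78) ≈ -6.1834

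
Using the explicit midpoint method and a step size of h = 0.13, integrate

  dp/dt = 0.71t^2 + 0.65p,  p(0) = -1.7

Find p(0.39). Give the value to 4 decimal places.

-2.1755

Midpoint: k1 = f(t_n, p_n); k2 = f(t_n + h/2, p_n + (h/2)·k1); p_{n+1} = p_n + h·k2.
t=0.000000, p=-1.700000:
  k1 = f(0.000000, -1.700000) = -1.105000
  k2 = f(0.065000, -1.771825) = -1.148686
  p ← -1.700000 + 0.13·(-1.148686) = -1.849329
t=0.130000, p=-1.849329:
  k1 = f(0.130000, -1.849329) = -1.190065
  k2 = f(0.195000, -1.926683) = -1.225347
  p ← -1.849329 + 0.13·(-1.225347) = -2.008624
t=0.260000, p=-2.008624:
  k1 = f(0.260000, -2.008624) = -1.257610
  k2 = f(0.325000, -2.090369) = -1.283746
  p ← -2.008624 + 0.13·(-1.283746) = -2.175511
p(0.39) ≈ -2.1755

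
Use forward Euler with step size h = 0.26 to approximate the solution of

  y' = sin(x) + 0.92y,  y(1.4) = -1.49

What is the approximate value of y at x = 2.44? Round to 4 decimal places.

Euler: y_{n+1} = y_n + h·f(x_n, y_n).
x=1.400000, y=-1.490000: f=-0.385350 → y ← -1.490000 + 0.26·(-0.385350) = -1.590191
x=1.660000, y=-1.590191: f=-0.466952 → y ← -1.590191 + 0.26·(-0.466952) = -1.711599
x=1.920000, y=-1.711599: f=-0.635025 → y ← -1.711599 + 0.26·(-0.635025) = -1.876705
x=2.180000, y=-1.876705: f=-0.906465 → y ← -1.876705 + 0.26·(-0.906465) = -2.112386
y(2.44) ≈ -2.1124

-2.1124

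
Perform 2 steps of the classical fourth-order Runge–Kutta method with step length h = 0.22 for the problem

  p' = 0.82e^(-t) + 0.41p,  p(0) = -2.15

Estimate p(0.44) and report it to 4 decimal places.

-2.2531

RK4: k1 = f(t_n, p_n); k2 = f(t_n + h/2, p_n + (h/2)·k1); k3 = f(t_n + h/2, p_n + (h/2)·k2); k4 = f(t_n + h, p_n + h·k3); p_{n+1} = p_n + (h/6)·(k1 + 2k2 + 2k3 + k4).
t=0.000000, p=-2.150000:
  k1 = f(0.000000, -2.150000) = -0.061500
  k2 = f(0.110000, -2.156765) = -0.149690
  k3 = f(0.110000, -2.166466) = -0.153667
  k4 = f(0.220000, -2.183807) = -0.237295
  p ← -2.150000 + (0.22/6)·(k1 + 2k2 + 2k3 + k4) = -2.183202
t=0.220000, p=-2.183202:
  k1 = f(0.220000, -2.183202) = -0.237047
  k2 = f(0.330000, -2.209277) = -0.316286
  k3 = f(0.330000, -2.217993) = -0.319860
  k4 = f(0.440000, -2.253571) = -0.395854
  p ← -2.183202 + (0.22/6)·(k1 + 2k2 + 2k3 + k4) = -2.253059
p(0.44) ≈ -2.2531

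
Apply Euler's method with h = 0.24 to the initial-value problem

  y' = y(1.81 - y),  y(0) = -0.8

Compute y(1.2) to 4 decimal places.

Euler: y_{n+1} = y_n + h·f(s_n, y_n).
s=0.000000, y=-0.800000: f=-2.088000 → y ← -0.800000 + 0.24·(-2.088000) = -1.301120
s=0.240000, y=-1.301120: f=-4.047940 → y ← -1.301120 + 0.24·(-4.047940) = -2.272626
s=0.480000, y=-2.272626: f=-9.278280 → y ← -2.272626 + 0.24·(-9.278280) = -4.499413
s=0.720000, y=-4.499413: f=-28.388654 → y ← -4.499413 + 0.24·(-28.388654) = -11.312690
s=0.960000, y=-11.312690: f=-148.452923 → y ← -11.312690 + 0.24·(-148.452923) = -46.941392
y(1.2) ≈ -46.9414

-46.9414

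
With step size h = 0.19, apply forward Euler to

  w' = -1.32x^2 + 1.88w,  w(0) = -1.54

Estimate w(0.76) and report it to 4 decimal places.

-5.3724

Euler: w_{n+1} = w_n + h·f(x_n, w_n).
x=0.000000, w=-1.540000: f=-2.895200 → w ← -1.540000 + 0.19·(-2.895200) = -2.090088
x=0.190000, w=-2.090088: f=-3.977017 → w ← -2.090088 + 0.19·(-3.977017) = -2.845721
x=0.380000, w=-2.845721: f=-5.540564 → w ← -2.845721 + 0.19·(-5.540564) = -3.898428
x=0.570000, w=-3.898428: f=-7.757914 → w ← -3.898428 + 0.19·(-7.757914) = -5.372432
w(0.76) ≈ -5.3724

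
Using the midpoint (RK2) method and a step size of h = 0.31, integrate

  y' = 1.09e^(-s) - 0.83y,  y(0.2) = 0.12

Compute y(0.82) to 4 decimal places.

0.3761

Midpoint: k1 = f(s_n, y_n); k2 = f(s_n + h/2, y_n + (h/2)·k1); y_{n+1} = y_n + h·k2.
s=0.200000, y=0.120000:
  k1 = f(0.200000, 0.120000) = 0.792817
  k2 = f(0.355000, 0.242887) = 0.562683
  y ← 0.120000 + 0.31·0.562683 = 0.294432
s=0.510000, y=0.294432:
  k1 = f(0.510000, 0.294432) = 0.410162
  k2 = f(0.665000, 0.358007) = 0.263412
  y ← 0.294432 + 0.31·0.263412 = 0.376090
y(0.82) ≈ 0.3761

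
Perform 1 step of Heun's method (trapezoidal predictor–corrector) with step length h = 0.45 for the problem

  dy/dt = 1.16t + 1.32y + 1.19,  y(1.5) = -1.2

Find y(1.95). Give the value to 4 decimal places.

-0.2970

Heun: k1 = f(t_n, y_n); k2 = f(t_n + h, y_n + h·k1); y_{n+1} = y_n + (h/2)·(k1 + k2).
t=1.500000, y=-1.200000:
  k1 = f(1.500000, -1.200000) = 1.346000
  k2 = f(1.950000, -0.594300) = 2.667524
  y ← -1.200000 + (0.45/2)·(1.346000 + 2.667524) = -0.296957
y(1.95) ≈ -0.2970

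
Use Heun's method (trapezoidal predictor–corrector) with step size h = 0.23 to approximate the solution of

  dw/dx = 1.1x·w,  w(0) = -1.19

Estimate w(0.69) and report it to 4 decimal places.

Heun: k1 = f(x_n, w_n); k2 = f(x_n + h, w_n + h·k1); w_{n+1} = w_n + (h/2)·(k1 + k2).
x=0.000000, w=-1.190000:
  k1 = f(0.000000, -1.190000) = 0.000000
  k2 = f(0.230000, -1.190000) = -0.301070
  w ← -1.190000 + (0.23/2)·(0.000000 + (-0.301070)) = -1.224623
x=0.230000, w=-1.224623:
  k1 = f(0.230000, -1.224623) = -0.309830
  k2 = f(0.460000, -1.295884) = -0.655717
  w ← -1.224623 + (0.23/2)·(-0.309830 + (-0.655717)) = -1.335661
x=0.460000, w=-1.335661:
  k1 = f(0.460000, -1.335661) = -0.675844
  k2 = f(0.690000, -1.491105) = -1.131749
  w ← -1.335661 + (0.23/2)·(-0.675844 + (-1.131749)) = -1.543534
w(0.69) ≈ -1.5435

-1.5435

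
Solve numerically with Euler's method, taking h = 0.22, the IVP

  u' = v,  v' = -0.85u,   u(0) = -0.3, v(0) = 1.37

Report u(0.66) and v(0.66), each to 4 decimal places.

Euler on (u,v): u_{n+1} = u_n + h·u', v_{n+1} = v_n + h·v'.
0.000000: (-0.300000, 1.370000); f=(1.370000, 0.255000) → (0.001400, 1.426100)
0.220000: (0.001400, 1.426100); f=(1.426100, -0.001190) → (0.315142, 1.425838)
0.440000: (0.315142, 1.425838); f=(1.425838, -0.267871) → (0.628826, 1.366907)
(u(0.66), v(0.66)) ≈ (0.6288, 1.3669)

0.6288, 1.3669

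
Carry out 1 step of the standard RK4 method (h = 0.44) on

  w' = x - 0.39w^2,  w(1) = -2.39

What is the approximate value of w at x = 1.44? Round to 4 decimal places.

-3.1276

RK4: k1 = f(x_n, w_n); k2 = f(x_n + h/2, w_n + (h/2)·k1); k3 = f(x_n + h/2, w_n + (h/2)·k2); k4 = f(x_n + h, w_n + h·k3); w_{n+1} = w_n + (h/6)·(k1 + 2k2 + 2k3 + k4).
x=1.000000, w=-2.390000:
  k1 = f(1.000000, -2.390000) = -1.227719
  k2 = f(1.220000, -2.660098) = -1.539688
  k3 = f(1.220000, -2.728731) = -1.683930
  k4 = f(1.440000, -3.130929) = -2.383060
  w ← -2.390000 + (0.44/6)·(k1 + 2k2 + 2k3 + k4) = -3.127588
w(1.44) ≈ -3.1276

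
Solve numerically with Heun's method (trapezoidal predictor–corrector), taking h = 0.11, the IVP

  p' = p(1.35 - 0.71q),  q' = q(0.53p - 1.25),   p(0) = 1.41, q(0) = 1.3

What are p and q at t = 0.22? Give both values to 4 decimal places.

Heun on (p,q): k1 = f(t_n, state_n); k2 = f(t_n + h, state_n + h·k1); state_{n+1} = state_n + (h/2)·(k1 + k2).
0.000000: (1.410000, 1.300000)
  k1 = (0.602070, -0.653510)
  predictor → (1.476228, 1.228114)
  k2 = (0.705695, -0.574265)
  → (1.481927, 1.232472)
0.110000: (1.481927, 1.232472)
  k1 = (0.703833, -0.572580)
  predictor → (1.559349, 1.169489)
  k2 = (0.810336, -0.495331)
  → (1.565206, 1.173737)
(p(0.22), q(0.22)) ≈ (1.5652, 1.1737)

1.5652, 1.1737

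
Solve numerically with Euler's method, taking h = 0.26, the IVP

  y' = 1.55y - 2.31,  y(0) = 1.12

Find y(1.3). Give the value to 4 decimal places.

Euler: y_{n+1} = y_n + h·f(t_n, y_n).
t=0.000000, y=1.120000: f=-0.574000 → y ← 1.120000 + 0.26·(-0.574000) = 0.970760
t=0.260000, y=0.970760: f=-0.805322 → y ← 0.970760 + 0.26·(-0.805322) = 0.761376
t=0.520000, y=0.761376: f=-1.129867 → y ← 0.761376 + 0.26·(-1.129867) = 0.467611
t=0.780000, y=0.467611: f=-1.585203 → y ← 0.467611 + 0.26·(-1.585203) = 0.055458
t=1.040000, y=0.055458: f=-2.224040 → y ← 0.055458 + 0.26·(-2.224040) = -0.522792
y(1.3) ≈ -0.5228

-0.5228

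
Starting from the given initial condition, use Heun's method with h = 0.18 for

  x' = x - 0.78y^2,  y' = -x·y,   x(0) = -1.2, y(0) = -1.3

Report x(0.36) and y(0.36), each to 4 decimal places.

-2.6679, -2.4276

Heun on (x,y): k1 = f(t_n, state_n); k2 = f(t_n + h, state_n + h·k1); state_{n+1} = state_n + (h/2)·(k1 + k2).
0.000000: (-1.200000, -1.300000)
  k1 = (-2.518200, -1.560000)
  predictor → (-1.653276, -1.580800)
  k2 = (-3.602440, -2.613499)
  → (-1.750858, -1.675615)
0.180000: (-1.750858, -1.675615)
  k1 = (-3.940852, -2.933763)
  predictor → (-2.460211, -2.203692)
  k2 = (-6.248093, -5.421548)
  → (-2.667863, -2.427593)
(x(0.36), y(0.36)) ≈ (-2.6679, -2.4276)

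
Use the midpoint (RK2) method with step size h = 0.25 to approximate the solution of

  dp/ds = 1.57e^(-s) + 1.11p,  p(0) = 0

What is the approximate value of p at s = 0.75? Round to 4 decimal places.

Midpoint: k1 = f(s_n, p_n); k2 = f(s_n + h/2, p_n + (h/2)·k1); p_{n+1} = p_n + h·k2.
s=0.000000, p=0.000000:
  k1 = f(0.000000, 0.000000) = 1.570000
  k2 = f(0.125000, 0.196250) = 1.603358
  p ← 0.000000 + 0.25·1.603358 = 0.400839
s=0.250000, p=0.400839:
  k1 = f(0.250000, 0.400839) = 1.667649
  k2 = f(0.375000, 0.609296) = 1.755362
  p ← 0.400839 + 0.25·1.755362 = 0.839680
s=0.500000, p=0.839680:
  k1 = f(0.500000, 0.839680) = 1.884298
  k2 = f(0.625000, 1.075217) = 2.033852
  p ← 0.839680 + 0.25·2.033852 = 1.348143
p(0.75) ≈ 1.3481

1.3481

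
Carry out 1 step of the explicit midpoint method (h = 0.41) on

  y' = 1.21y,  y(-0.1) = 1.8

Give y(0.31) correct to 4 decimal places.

2.9145

Midpoint: k1 = f(t_n, y_n); k2 = f(t_n + h/2, y_n + (h/2)·k1); y_{n+1} = y_n + h·k2.
t=-0.100000, y=1.800000:
  k1 = f(-0.100000, 1.800000) = 2.178000
  k2 = f(0.105000, 2.246490) = 2.718253
  y ← 1.800000 + 0.41·2.718253 = 2.914484
y(0.31) ≈ 2.9145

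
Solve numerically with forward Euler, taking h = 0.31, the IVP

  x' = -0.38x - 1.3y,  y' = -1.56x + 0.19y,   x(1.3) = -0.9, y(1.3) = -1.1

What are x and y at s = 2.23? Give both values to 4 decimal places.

0.2294, -0.6310

Euler on (x,y): x_{n+1} = x_n + h·x', y_{n+1} = y_n + h·y'.
1.300000: (-0.900000, -1.100000); f=(1.772000, 1.195000) → (-0.350680, -0.729550)
1.610000: (-0.350680, -0.729550); f=(1.081673, 0.408446) → (-0.015361, -0.602932)
1.920000: (-0.015361, -0.602932); f=(0.789648, -0.090593) → (0.229430, -0.631016)
(x(2.23), y(2.23)) ≈ (0.2294, -0.6310)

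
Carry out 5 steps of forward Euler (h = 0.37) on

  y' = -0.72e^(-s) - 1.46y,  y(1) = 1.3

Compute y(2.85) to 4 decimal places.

-0.0313

Euler: y_{n+1} = y_n + h·f(s_n, y_n).
s=1.000000, y=1.300000: f=-2.162873 → y ← 1.300000 + 0.37·(-2.162873) = 0.499737
s=1.370000, y=0.499737: f=-0.912573 → y ← 0.499737 + 0.37·(-0.912573) = 0.162085
s=1.740000, y=0.162085: f=-0.363019 → y ← 0.162085 + 0.37·(-0.363019) = 0.027768
s=2.110000, y=0.027768: f=-0.127833 → y ← 0.027768 + 0.37·(-0.127833) = -0.019530
s=2.480000, y=-0.019530: f=-0.031781 → y ← -0.019530 + 0.37·(-0.031781) = -0.031289
y(2.85) ≈ -0.0313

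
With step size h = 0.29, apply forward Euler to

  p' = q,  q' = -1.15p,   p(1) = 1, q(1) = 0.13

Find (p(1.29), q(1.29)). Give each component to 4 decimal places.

1.0377, -0.2035

Euler on (p,q): p_{n+1} = p_n + h·p', q_{n+1} = q_n + h·q'.
1.000000: (1.000000, 0.130000); f=(0.130000, -1.150000) → (1.037700, -0.203500)
(p(1.29), q(1.29)) ≈ (1.0377, -0.2035)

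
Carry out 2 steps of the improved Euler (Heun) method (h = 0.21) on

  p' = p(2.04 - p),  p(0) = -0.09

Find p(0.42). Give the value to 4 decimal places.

-0.2198

Heun: k1 = f(t_n, p_n); k2 = f(t_n + h, p_n + h·k1); p_{n+1} = p_n + (h/2)·(k1 + k2).
t=0.000000, p=-0.090000:
  k1 = f(0.000000, -0.090000) = -0.191700
  k2 = f(0.210000, -0.130257) = -0.282691
  p ← -0.090000 + (0.21/2)·(-0.191700 + (-0.282691)) = -0.139811
t=0.210000, p=-0.139811:
  k1 = f(0.210000, -0.139811) = -0.304762
  k2 = f(0.420000, -0.203811) = -0.457313
  p ← -0.139811 + (0.21/2)·(-0.304762 + (-0.457313)) = -0.219829
p(0.42) ≈ -0.2198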